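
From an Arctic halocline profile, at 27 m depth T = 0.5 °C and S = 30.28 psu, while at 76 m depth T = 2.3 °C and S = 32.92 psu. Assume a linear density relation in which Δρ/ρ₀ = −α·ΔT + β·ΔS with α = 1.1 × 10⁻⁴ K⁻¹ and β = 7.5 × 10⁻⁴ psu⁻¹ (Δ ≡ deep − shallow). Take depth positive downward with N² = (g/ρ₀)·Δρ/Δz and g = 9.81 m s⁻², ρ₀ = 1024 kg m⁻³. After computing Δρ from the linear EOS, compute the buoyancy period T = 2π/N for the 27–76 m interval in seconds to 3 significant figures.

ΔT = +1.8 K, ΔS = +2.64 psu (deep − shallow).
Δρ/ρ₀ = −αΔT + βΔS = -1.98 × 10⁻⁴ + 1.98 × 10⁻³ = 1.782 × 10⁻³, so Δρ ≈ 1.825 kg m⁻³.
N² = (g/ρ₀)·Δρ/Δz = g·(Δρ/ρ₀)/Δz = 9.81 × 1.782 × 10⁻³ / 49 = 3.5676 × 10⁻⁴ s⁻².
N = √(3.5676 × 10⁻⁴) = 0.018888 rad s⁻¹ → T = 2π/N = 332.65 s ≈ 333 s.

333 s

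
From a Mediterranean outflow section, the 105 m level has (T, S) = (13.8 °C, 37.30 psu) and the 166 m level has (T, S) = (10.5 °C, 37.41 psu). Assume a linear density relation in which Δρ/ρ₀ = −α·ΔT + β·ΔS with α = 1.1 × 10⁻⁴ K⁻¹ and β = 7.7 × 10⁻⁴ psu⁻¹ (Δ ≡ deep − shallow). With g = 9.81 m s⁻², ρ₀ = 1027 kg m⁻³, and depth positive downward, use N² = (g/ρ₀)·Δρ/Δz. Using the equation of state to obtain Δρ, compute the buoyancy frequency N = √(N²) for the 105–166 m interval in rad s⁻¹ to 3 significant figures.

8.49 × 10⁻³ rad s⁻¹

ΔT = -3.3 K, ΔS = +0.11 psu (deep − shallow).
Δρ/ρ₀ = −αΔT + βΔS = 3.63 × 10⁻⁴ + 8.47 × 10⁻⁵ = 4.477 × 10⁻⁴, so Δρ ≈ 0.4598 kg m⁻³.
N² = (g/ρ₀)·Δρ/Δz = g·(Δρ/ρ₀)/Δz = 9.81 × 4.477 × 10⁻⁴ / 61 = 7.1999 × 10⁻⁵ s⁻².
N = √(7.1999 × 10⁻⁵) = 8.4852 × 10⁻³ rad s⁻¹ ≈ 8.49 × 10⁻³ rad s⁻¹.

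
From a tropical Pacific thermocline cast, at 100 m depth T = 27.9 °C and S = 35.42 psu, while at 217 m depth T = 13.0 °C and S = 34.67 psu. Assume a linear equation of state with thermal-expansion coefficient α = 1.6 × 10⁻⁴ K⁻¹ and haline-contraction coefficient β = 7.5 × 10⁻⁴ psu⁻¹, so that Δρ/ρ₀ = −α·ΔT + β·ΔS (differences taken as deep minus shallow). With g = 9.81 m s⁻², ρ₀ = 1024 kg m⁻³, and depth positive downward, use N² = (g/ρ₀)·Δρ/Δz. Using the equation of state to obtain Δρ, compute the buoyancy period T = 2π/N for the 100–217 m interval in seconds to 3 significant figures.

508 s

ΔT = -14.9 K, ΔS = -0.75 psu (deep − shallow).
Δρ/ρ₀ = −αΔT + βΔS = 2.384 × 10⁻³ − 5.625 × 10⁻⁴ = 1.8215 × 10⁻³, so Δρ ≈ 1.865 kg m⁻³.
N² = (g/ρ₀)·Δρ/Δz = g·(Δρ/ρ₀)/Δz = 9.81 × 1.8215 × 10⁻³ / 117 = 1.5273 × 10⁻⁴ s⁻².
N = √(1.5273 × 10⁻⁴) = 0.012358 rad s⁻¹ → T = 2π/N = 508.43 s ≈ 508 s.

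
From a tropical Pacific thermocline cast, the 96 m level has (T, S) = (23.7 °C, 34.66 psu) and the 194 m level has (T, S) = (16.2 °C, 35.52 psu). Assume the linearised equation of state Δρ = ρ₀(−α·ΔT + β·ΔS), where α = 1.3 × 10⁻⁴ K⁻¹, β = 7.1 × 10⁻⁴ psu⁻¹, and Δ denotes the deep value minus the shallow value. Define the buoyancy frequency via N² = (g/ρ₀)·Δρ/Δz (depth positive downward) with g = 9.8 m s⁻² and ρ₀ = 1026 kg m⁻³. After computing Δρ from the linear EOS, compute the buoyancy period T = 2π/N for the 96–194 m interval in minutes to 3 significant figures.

8.32 min

ΔT = -7.5 K, ΔS = +0.86 psu (deep − shallow).
Δρ/ρ₀ = −αΔT + βΔS = 9.75 × 10⁻⁴ + 6.106 × 10⁻⁴ = 1.5856 × 10⁻³, so Δρ ≈ 1.627 kg m⁻³.
N² = (g/ρ₀)·Δρ/Δz = g·(Δρ/ρ₀)/Δz = 9.8 × 1.5856 × 10⁻³ / 98 = 1.5856 × 10⁻⁴ s⁻².
N = √(1.5856 × 10⁻⁴) = 0.012592 rad s⁻¹ → T = 2π/N = 498.98 s = 8.3163 min ≈ 8.32 min.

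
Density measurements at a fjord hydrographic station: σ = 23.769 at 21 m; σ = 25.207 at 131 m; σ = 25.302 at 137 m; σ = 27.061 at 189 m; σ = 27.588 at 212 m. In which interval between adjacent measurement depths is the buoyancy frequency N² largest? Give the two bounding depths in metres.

Compute the density gradient over each adjacent pair:
  21–131 m: Δρ/Δz = 1.438/110 = 0.013 kg m⁻⁴
  131–137 m: Δρ/Δz = 0.095/6 = 0.016 kg m⁻⁴
  137–189 m: Δρ/Δz = 1.759/52 = 0.034 kg m⁻⁴
  189–212 m: Δρ/Δz = 0.527/23 = 0.023 kg m⁻⁴
The largest gradient is in the 137–189 m interval — the pycnocline.

137–189 m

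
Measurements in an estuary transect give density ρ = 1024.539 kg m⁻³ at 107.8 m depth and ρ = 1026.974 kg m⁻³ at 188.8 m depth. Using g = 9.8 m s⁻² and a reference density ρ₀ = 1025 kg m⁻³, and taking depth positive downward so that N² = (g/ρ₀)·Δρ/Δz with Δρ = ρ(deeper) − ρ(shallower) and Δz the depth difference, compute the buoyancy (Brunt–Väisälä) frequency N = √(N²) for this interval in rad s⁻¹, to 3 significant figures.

0.0170 rad s⁻¹

Δρ = 1026.974 − 1024.539 = 2.435 kg m⁻³ over Δz = 188.8 − 107.8 = 81 m.
N² = (9.8/1025) × (2.435/81) = 2.8742 × 10⁻⁴ s⁻².
N = √(2.8742 × 10⁻⁴) = 0.016953 rad s⁻¹ ≈ 0.0170 rad s⁻¹.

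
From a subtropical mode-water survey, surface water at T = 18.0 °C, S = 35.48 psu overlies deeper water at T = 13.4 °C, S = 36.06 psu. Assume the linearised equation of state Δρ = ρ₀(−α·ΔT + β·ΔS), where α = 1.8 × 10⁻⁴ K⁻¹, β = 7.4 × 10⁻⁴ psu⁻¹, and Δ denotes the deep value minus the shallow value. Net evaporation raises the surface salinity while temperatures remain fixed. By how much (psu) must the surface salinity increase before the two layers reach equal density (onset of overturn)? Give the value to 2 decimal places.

1.70 psu

Neutral buoyancy requires −α(T_deep − T_surf) + β(S_deep − S_surf′) = 0.
S_surf′ = S_deep − (α/β)·ΔT = 36.06 − (1.8 × 10⁻⁴/7.4 × 10⁻⁴)·(-4.6) = 37.1789 psu.
Increase required: 37.1789 − 35.48 = 1.6989 psu.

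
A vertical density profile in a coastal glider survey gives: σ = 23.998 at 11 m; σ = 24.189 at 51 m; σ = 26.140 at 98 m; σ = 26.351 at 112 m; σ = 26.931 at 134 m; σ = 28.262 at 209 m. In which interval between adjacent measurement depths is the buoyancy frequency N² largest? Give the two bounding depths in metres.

Compute the density gradient over each adjacent pair:
  11–51 m: Δρ/Δz = 0.191/40 = 4.8 × 10⁻³ kg m⁻⁴
  51–98 m: Δρ/Δz = 1.951/47 = 0.042 kg m⁻⁴
  98–112 m: Δρ/Δz = 0.211/14 = 0.015 kg m⁻⁴
  112–134 m: Δρ/Δz = 0.580/22 = 0.026 kg m⁻⁴
  134–209 m: Δρ/Δz = 1.331/75 = 0.018 kg m⁻⁴
The largest gradient is in the 51–98 m interval — the pycnocline.

51–98 m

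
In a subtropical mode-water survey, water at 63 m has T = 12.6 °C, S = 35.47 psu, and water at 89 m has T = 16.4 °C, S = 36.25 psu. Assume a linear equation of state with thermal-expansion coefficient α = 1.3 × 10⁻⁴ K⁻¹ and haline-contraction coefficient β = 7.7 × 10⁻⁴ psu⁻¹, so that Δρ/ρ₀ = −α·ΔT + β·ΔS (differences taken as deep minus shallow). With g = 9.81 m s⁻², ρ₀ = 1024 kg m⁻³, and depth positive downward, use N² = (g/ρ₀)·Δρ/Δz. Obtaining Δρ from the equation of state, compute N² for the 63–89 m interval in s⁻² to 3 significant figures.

4.02 × 10⁻⁵ s⁻²

ΔT = +3.8 K, ΔS = +0.78 psu (deep − shallow).
Δρ/ρ₀ = −αΔT + βΔS = -4.94 × 10⁻⁴ + 6.006 × 10⁻⁴ = 1.066 × 10⁻⁴, so Δρ ≈ 0.1092 kg m⁻³.
N² = (g/ρ₀)·Δρ/Δz = g·(Δρ/ρ₀)/Δz = 9.81 × 1.066 × 10⁻⁴ / 26 = 4.0221 × 10⁻⁵ s⁻² ≈ 4.02 × 10⁻⁵ s⁻².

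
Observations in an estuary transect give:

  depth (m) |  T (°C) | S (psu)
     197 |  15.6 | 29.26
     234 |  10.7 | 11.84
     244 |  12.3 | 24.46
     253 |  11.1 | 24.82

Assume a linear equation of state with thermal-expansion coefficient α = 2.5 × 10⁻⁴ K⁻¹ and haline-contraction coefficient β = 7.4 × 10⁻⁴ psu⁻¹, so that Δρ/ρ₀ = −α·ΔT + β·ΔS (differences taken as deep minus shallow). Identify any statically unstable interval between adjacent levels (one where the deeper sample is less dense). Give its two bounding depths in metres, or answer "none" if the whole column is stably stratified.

Evaluate Δρ/ρ₀ = −αΔT + βΔS across each adjacent pair:
  197–234 m: −αΔT+βΔS = −(2.5 × 10⁻⁴)(-4.9)+(7.4 × 10⁻⁴)(-17.42) = -0.012 → UNSTABLE
  234–244 m: −αΔT+βΔS = −(2.5 × 10⁻⁴)(+1.6)+(7.4 × 10⁻⁴)(+12.62) = 8.9 × 10⁻³ → stable
  244–253 m: −αΔT+βΔS = −(2.5 × 10⁻⁴)(-1.2)+(7.4 × 10⁻⁴)(+0.36) = 5.7 × 10⁻⁴ → stable
The 197–234 m interval has Δρ < 0: lighter water underlies denser water.

197–234 m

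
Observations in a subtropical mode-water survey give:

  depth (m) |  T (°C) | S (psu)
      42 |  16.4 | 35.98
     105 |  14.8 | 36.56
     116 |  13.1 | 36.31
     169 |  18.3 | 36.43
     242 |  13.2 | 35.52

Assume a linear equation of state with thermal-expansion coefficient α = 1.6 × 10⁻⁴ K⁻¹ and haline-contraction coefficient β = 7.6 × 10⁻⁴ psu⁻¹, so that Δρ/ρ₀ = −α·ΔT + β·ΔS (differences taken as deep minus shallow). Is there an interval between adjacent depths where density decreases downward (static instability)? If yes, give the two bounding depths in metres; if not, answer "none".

Evaluate Δρ/ρ₀ = −αΔT + βΔS across each adjacent pair:
  42–105 m: −αΔT+βΔS = −(1.6 × 10⁻⁴)(-1.6)+(7.6 × 10⁻⁴)(+0.58) = 7.0 × 10⁻⁴ → stable
  105–116 m: −αΔT+βΔS = −(1.6 × 10⁻⁴)(-1.7)+(7.6 × 10⁻⁴)(-0.25) = 8.2 × 10⁻⁵ → stable
  116–169 m: −αΔT+βΔS = −(1.6 × 10⁻⁴)(+5.2)+(7.6 × 10⁻⁴)(+0.12) = -7.4 × 10⁻⁴ → UNSTABLE
  169–242 m: −αΔT+βΔS = −(1.6 × 10⁻⁴)(-5.1)+(7.6 × 10⁻⁴)(-0.91) = 1.2 × 10⁻⁴ → stable
The 116–169 m interval has Δρ < 0: lighter water underlies denser water.

116–169 m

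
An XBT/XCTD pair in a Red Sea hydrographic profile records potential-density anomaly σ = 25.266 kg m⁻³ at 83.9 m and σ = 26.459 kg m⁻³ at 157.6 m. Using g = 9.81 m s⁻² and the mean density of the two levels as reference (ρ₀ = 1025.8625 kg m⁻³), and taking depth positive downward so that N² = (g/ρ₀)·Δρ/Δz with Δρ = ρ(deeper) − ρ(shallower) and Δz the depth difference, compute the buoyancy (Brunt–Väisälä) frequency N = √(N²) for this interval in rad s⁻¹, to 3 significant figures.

Δρ = 1026.459 − 1025.266 = 1.193 kg m⁻³ over Δz = 157.6 − 83.9 = 73.7 m.
N² = (9.81/1025.8625) × (1.193/73.7) = 1.5479 × 10⁻⁴ s⁻².
N = √(1.5479 × 10⁻⁴) = 0.012441 rad s⁻¹ ≈ 0.0124 rad s⁻¹.

0.0124 rad s⁻¹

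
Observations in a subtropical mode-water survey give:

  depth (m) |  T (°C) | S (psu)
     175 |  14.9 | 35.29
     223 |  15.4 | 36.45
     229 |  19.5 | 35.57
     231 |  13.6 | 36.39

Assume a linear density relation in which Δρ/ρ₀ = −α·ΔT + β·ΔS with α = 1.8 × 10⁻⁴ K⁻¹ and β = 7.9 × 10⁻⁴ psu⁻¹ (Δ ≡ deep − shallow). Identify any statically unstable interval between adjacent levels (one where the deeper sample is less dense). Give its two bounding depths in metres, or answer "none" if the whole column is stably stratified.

Evaluate Δρ/ρ₀ = −αΔT + βΔS across each adjacent pair:
  175–223 m: −αΔT+βΔS = −(1.8 × 10⁻⁴)(+0.5)+(7.9 × 10⁻⁴)(+1.16) = 8.3 × 10⁻⁴ → stable
  223–229 m: −αΔT+βΔS = −(1.8 × 10⁻⁴)(+4.1)+(7.9 × 10⁻⁴)(-0.88) = -1.4 × 10⁻³ → UNSTABLE
  229–231 m: −αΔT+βΔS = −(1.8 × 10⁻⁴)(-5.9)+(7.9 × 10⁻⁴)(+0.82) = 1.7 × 10⁻³ → stable
The 223–229 m interval has Δρ < 0: lighter water underlies denser water.

223–229 m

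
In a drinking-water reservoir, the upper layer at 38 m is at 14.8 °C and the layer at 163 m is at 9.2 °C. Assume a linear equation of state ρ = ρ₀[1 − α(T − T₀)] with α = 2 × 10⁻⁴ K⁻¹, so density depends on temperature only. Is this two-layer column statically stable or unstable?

stable

ΔT = 9.2 − 14.8 = -5.6 K, so Δρ/ρ₀ = −αΔT = 1.12 × 10⁻³.
Δρ/ρ₀ > 0, so Δρ > 0: deeper water is denser → statically stable.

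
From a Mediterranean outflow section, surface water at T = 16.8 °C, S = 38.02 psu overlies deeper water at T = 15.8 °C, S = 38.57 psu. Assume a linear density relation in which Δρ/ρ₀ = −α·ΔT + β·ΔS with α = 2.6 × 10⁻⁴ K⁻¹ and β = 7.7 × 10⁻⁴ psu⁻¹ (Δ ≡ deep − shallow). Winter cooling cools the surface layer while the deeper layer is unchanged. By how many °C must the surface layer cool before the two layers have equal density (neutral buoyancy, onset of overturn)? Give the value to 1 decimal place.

2.6 °C

Neutral buoyancy requires Δρ = 0, i.e. −α(T_deep − T_surf′) + β(S_deep − S_surf) = 0.
T_surf′ = T_deep − (β/α)·ΔS = 15.8 − (7.7 × 10⁻⁴/2.6 × 10⁻⁴)·(+0.55) = 14.171 °C.
Cooling required: 16.8 − (14.171) = 2.629 °C.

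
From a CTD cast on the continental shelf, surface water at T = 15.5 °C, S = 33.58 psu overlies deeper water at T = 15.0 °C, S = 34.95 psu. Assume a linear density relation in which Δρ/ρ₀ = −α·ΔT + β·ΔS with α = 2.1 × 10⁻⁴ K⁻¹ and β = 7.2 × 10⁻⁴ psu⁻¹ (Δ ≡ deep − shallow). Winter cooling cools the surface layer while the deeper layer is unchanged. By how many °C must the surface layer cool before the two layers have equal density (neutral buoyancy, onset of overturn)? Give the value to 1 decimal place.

Neutral buoyancy requires Δρ = 0, i.e. −α(T_deep − T_surf′) + β(S_deep − S_surf) = 0.
T_surf′ = T_deep − (β/α)·ΔS = 15.0 − (7.2 × 10⁻⁴/2.1 × 10⁻⁴)·(+1.37) = 10.303 °C.
Cooling required: 15.5 − (10.303) = 5.197 °C.

5.2 °C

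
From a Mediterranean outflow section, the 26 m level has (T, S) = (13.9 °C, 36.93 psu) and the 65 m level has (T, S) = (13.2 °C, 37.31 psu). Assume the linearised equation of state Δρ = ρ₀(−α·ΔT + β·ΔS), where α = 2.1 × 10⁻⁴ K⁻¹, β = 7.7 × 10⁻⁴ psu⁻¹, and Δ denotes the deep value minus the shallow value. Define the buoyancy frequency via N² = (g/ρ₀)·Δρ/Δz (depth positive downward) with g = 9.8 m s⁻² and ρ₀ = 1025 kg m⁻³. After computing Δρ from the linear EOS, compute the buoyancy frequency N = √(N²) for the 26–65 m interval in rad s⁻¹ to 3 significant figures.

ΔT = -0.7 K, ΔS = +0.38 psu (deep − shallow).
Δρ/ρ₀ = −αΔT + βΔS = 1.47 × 10⁻⁴ + 2.926 × 10⁻⁴ = 4.396 × 10⁻⁴, so Δρ ≈ 0.4506 kg m⁻³.
N² = (g/ρ₀)·Δρ/Δz = g·(Δρ/ρ₀)/Δz = 9.8 × 4.396 × 10⁻⁴ / 39 = 1.1046 × 10⁻⁴ s⁻².
N = √(1.1046 × 10⁻⁴) = 0.010510 rad s⁻¹ ≈ 0.0105 rad s⁻¹.

0.0105 rad s⁻¹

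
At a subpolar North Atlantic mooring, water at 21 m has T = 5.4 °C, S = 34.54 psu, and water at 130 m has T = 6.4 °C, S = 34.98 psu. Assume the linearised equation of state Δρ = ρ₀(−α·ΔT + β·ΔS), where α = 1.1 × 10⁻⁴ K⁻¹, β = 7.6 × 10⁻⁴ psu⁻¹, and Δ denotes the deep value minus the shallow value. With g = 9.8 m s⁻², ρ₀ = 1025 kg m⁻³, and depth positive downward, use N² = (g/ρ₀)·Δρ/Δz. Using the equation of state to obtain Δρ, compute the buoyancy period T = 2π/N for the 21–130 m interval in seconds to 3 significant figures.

1.40 × 10³ s

ΔT = +1.0 K, ΔS = +0.44 psu (deep − shallow).
Δρ/ρ₀ = −αΔT + βΔS = -1.10 × 10⁻⁴ + 3.344 × 10⁻⁴ = 2.244 × 10⁻⁴, so Δρ ≈ 0.2300 kg m⁻³.
N² = (g/ρ₀)·Δρ/Δz = g·(Δρ/ρ₀)/Δz = 9.8 × 2.244 × 10⁻⁴ / 109 = 2.0175 × 10⁻⁵ s⁻².
N = √(2.0175 × 10⁻⁵) = 4.4917 × 10⁻³ rad s⁻¹ → T = 2π/N = 1.3988 × 10³ s ≈ 1.40 × 10³ s.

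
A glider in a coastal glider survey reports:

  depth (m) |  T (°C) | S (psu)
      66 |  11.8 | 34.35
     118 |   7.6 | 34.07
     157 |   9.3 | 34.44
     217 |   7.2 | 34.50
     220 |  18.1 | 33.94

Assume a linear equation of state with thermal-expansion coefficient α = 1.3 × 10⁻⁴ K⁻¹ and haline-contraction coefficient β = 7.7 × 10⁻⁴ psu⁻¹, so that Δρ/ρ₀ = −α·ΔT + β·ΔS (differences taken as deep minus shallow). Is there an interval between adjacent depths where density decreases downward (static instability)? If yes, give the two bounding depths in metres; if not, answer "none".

217–220 m

Evaluate Δρ/ρ₀ = −αΔT + βΔS across each adjacent pair:
  66–118 m: −αΔT+βΔS = −(1.3 × 10⁻⁴)(-4.2)+(7.7 × 10⁻⁴)(-0.28) = 3.3 × 10⁻⁴ → stable
  118–157 m: −αΔT+βΔS = −(1.3 × 10⁻⁴)(+1.7)+(7.7 × 10⁻⁴)(+0.37) = 6.4 × 10⁻⁵ → stable
  157–217 m: −αΔT+βΔS = −(1.3 × 10⁻⁴)(-2.1)+(7.7 × 10⁻⁴)(+0.06) = 3.2 × 10⁻⁴ → stable
  217–220 m: −αΔT+βΔS = −(1.3 × 10⁻⁴)(+10.9)+(7.7 × 10⁻⁴)(-0.56) = -1.8 × 10⁻³ → UNSTABLE
The 217–220 m interval has Δρ < 0: lighter water underlies denser water.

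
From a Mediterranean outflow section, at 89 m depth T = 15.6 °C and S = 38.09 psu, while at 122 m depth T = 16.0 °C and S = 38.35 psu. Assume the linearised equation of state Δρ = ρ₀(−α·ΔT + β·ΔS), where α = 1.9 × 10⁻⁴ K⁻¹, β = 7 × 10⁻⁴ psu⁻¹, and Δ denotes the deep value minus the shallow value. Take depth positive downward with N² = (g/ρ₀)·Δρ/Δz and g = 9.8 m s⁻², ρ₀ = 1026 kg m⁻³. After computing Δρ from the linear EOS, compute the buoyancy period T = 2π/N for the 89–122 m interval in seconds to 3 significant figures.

ΔT = +0.4 K, ΔS = +0.26 psu (deep − shallow).
Δρ/ρ₀ = −αΔT + βΔS = -7.60 × 10⁻⁵ + 1.82 × 10⁻⁴ = 1.06 × 10⁻⁴, so Δρ ≈ 0.1088 kg m⁻³.
N² = (g/ρ₀)·Δρ/Δz = g·(Δρ/ρ₀)/Δz = 9.8 × 1.06 × 10⁻⁴ / 33 = 3.1479 × 10⁻⁵ s⁻².
N = √(3.1479 × 10⁻⁵) = 5.6106 × 10⁻³ rad s⁻¹ → T = 2π/N = 1.1199 × 10³ s ≈ 1.12 × 10³ s.

1.12 × 10³ s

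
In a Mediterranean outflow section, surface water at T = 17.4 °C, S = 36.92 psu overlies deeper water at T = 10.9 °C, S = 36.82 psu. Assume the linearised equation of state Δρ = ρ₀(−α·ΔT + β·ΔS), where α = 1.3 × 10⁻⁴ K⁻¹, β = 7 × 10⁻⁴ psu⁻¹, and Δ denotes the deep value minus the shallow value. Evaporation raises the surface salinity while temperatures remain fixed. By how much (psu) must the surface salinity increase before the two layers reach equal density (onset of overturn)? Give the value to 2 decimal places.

1.11 psu

Neutral buoyancy requires −α(T_deep − T_surf) + β(S_deep − S_surf′) = 0.
S_surf′ = S_deep − (α/β)·ΔT = 36.82 − (1.3 × 10⁻⁴/7 × 10⁻⁴)·(-6.5) = 38.0271 psu.
Increase required: 38.0271 − 36.92 = 1.1071 psu.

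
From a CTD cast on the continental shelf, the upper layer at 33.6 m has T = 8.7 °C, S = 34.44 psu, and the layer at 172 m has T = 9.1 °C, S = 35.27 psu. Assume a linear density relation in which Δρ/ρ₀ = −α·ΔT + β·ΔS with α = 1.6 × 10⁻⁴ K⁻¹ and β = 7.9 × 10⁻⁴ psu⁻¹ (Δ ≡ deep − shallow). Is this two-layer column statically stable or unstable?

ΔT = 9.1 − 8.7 = +0.4 K and ΔS = 35.27 − 34.44 = +0.83 psu (deep − shallow).
−αΔT = -6.40 × 10⁻⁵; βΔS = 6.557 × 10⁻⁴; sum Δρ/ρ₀ = 5.917 × 10⁻⁴.
Δρ/ρ₀ > 0, so Δρ > 0: deeper water is denser → statically stable.

stable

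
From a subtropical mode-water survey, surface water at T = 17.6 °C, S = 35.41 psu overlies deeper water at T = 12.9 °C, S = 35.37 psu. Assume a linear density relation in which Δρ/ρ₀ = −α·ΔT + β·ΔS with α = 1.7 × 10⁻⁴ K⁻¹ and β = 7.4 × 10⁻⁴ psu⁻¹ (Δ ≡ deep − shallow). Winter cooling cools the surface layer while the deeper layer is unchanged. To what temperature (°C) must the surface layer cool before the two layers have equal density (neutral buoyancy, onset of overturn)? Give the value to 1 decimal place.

13.1 °C

Neutral buoyancy requires Δρ = 0, i.e. −α(T_deep − T_surf′) + β(S_deep − S_surf) = 0.
T_surf′ = T_deep − (β/α)·ΔS = 12.9 − (7.4 × 10⁻⁴/1.7 × 10⁻⁴)·(-0.04) = 13.074 °C.
Cooling required: 17.6 − (13.074) = 4.526 °C.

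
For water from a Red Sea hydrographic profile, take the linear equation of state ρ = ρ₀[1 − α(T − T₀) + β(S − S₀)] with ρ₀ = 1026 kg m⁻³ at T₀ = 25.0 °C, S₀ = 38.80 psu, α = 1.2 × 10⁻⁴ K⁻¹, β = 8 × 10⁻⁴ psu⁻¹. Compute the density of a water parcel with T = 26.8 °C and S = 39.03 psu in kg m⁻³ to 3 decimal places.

1025.967 kg m⁻³

T − T₀ = +1.8 K, S − S₀ = +0.23 psu.
Bracket = 1 − α·(+1.8) + β·(+0.23) = 1 + (-3.20 × 10⁻⁵) = 0.9999680.
ρ = 1026 × 0.9999680 = 1025.967 kg m⁻³.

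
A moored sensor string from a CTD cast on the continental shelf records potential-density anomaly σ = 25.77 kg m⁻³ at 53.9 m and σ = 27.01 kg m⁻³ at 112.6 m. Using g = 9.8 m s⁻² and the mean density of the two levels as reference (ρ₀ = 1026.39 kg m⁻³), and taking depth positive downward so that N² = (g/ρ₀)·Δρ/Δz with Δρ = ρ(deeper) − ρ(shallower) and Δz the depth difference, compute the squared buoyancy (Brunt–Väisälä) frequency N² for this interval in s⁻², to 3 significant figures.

2.02 × 10⁻⁴ s⁻²

Δρ = 1027.01 − 1025.77 = 1.24 kg m⁻³ over Δz = 112.6 − 53.9 = 58.7 m.
N² = (9.8/1026.39) × (1.24/58.7) = 2.0170 × 10⁻⁴ s⁻² ≈ 2.02 × 10⁻⁴ s⁻².
Since Δρ > 0 the layer is stably stratified.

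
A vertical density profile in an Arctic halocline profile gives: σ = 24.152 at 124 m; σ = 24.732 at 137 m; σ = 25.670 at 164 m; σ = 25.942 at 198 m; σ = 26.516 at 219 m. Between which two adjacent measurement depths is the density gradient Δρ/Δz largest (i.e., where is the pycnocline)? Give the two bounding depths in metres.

124–137 m

Compute the density gradient over each adjacent pair:
  124–137 m: Δρ/Δz = 0.580/13 = 0.045 kg m⁻⁴
  137–164 m: Δρ/Δz = 0.938/27 = 0.035 kg m⁻⁴
  164–198 m: Δρ/Δz = 0.272/34 = 8.0 × 10⁻³ kg m⁻⁴
  198–219 m: Δρ/Δz = 0.574/21 = 0.027 kg m⁻⁴
The largest gradient is in the 124–137 m interval — the pycnocline.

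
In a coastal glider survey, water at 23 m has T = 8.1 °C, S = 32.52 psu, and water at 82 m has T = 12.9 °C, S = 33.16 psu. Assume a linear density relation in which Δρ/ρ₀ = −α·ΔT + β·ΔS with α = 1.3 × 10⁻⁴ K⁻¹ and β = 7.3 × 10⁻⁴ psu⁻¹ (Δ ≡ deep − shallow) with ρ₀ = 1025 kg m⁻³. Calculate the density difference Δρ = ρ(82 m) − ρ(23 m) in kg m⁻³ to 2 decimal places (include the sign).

ΔT = +4.8 K, ΔS = +0.64 psu (deep − shallow).
Δρ/ρ₀ = −(1.3 × 10⁻⁴)(+4.8) + (7.3 × 10⁻⁴)(+0.64) = -1.568 × 10⁻⁴.
Δρ = 1025 × (-1.568 × 10⁻⁴) = -0.16 kg m⁻³.
Negative Δρ: lighter below, statically unstable.

-0.16 kg m⁻³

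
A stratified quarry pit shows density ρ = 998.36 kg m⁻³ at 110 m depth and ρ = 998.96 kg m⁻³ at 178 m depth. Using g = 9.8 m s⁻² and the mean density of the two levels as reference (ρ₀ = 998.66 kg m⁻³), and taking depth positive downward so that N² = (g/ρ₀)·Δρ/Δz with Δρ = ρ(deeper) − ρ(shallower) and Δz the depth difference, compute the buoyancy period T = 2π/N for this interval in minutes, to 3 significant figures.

11.3 min

Δρ = 998.96 − 998.36 = 0.60 kg m⁻³ over Δz = 178 − 110 = 68 m.
N² = (9.8/998.66) × (0.60/68) = 8.6587 × 10⁻⁵ s⁻².
N = √(8.6587 × 10⁻⁵) = 9.3052 × 10⁻³ rad s⁻¹, so T = 2π/N = 675.23 s = 11.254 min ≈ 11.3 min.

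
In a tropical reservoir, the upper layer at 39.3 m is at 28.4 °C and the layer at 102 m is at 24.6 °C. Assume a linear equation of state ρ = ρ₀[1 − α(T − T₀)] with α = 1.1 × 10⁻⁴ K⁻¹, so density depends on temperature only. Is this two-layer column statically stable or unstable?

ΔT = 24.6 − 28.4 = -3.8 K, so Δρ/ρ₀ = −αΔT = 4.18 × 10⁻⁴.
Δρ/ρ₀ > 0, so Δρ > 0: deeper water is denser → statically stable.

stable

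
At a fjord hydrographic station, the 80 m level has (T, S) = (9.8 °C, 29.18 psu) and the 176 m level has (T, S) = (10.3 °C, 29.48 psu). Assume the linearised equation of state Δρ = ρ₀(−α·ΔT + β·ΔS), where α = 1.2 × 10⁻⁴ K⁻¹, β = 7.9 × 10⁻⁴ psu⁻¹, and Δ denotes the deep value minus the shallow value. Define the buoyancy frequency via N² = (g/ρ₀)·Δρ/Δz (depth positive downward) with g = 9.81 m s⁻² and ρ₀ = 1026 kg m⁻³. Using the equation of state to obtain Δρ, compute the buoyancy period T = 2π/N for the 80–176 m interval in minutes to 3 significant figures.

24.6 min

ΔT = +0.5 K, ΔS = +0.30 psu (deep − shallow).
Δρ/ρ₀ = −αΔT + βΔS = -6.00 × 10⁻⁵ + 2.37 × 10⁻⁴ = 1.77 × 10⁻⁴, so Δρ ≈ 0.1816 kg m⁻³.
N² = (g/ρ₀)·Δρ/Δz = g·(Δρ/ρ₀)/Δz = 9.81 × 1.77 × 10⁻⁴ / 96 = 1.8087 × 10⁻⁵ s⁻².
N = √(1.8087 × 10⁻⁵) = 4.2529 × 10⁻³ rad s⁻¹ → T = 2π/N = 1.4774 × 10³ s = 24.623 min ≈ 24.6 min.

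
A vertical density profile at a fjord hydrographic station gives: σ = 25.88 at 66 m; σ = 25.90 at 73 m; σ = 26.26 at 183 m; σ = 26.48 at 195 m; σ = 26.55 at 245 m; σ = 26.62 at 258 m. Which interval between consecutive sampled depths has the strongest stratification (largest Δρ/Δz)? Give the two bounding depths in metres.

183–195 m

Compute the density gradient over each adjacent pair:
  66–73 m: Δρ/Δz = 0.02/7 = 2.9 × 10⁻³ kg m⁻⁴
  73–183 m: Δρ/Δz = 0.36/110 = 3.3 × 10⁻³ kg m⁻⁴
  183–195 m: Δρ/Δz = 0.22/12 = 0.018 kg m⁻⁴
  195–245 m: Δρ/Δz = 0.07/50 = 1.4 × 10⁻³ kg m⁻⁴
  245–258 m: Δρ/Δz = 0.07/13 = 5.4 × 10⁻³ kg m⁻⁴
The largest gradient is in the 183–195 m interval — the pycnocline.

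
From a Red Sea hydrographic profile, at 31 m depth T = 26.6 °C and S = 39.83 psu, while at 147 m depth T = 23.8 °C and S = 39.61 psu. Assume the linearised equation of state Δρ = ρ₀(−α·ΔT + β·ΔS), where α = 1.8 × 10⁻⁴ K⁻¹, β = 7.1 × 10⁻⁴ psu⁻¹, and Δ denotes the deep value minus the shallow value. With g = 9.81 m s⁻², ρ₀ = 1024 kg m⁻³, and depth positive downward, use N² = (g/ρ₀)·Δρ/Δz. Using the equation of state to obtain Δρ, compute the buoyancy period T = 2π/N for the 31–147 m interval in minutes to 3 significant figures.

19.3 min

ΔT = -2.8 K, ΔS = -0.22 psu (deep − shallow).
Δρ/ρ₀ = −αΔT + βΔS = 5.04 × 10⁻⁴ − 1.562 × 10⁻⁴ = 3.478 × 10⁻⁴, so Δρ ≈ 0.3561 kg m⁻³.
N² = (g/ρ₀)·Δρ/Δz = g·(Δρ/ρ₀)/Δz = 9.81 × 3.478 × 10⁻⁴ / 116 = 2.9413 × 10⁻⁵ s⁻².
N = √(2.9413 × 10⁻⁵) = 5.4234 × 10⁻³ rad s⁻¹ → T = 2π/N = 1.1585 × 10³ s = 19.308 min ≈ 19.3 min.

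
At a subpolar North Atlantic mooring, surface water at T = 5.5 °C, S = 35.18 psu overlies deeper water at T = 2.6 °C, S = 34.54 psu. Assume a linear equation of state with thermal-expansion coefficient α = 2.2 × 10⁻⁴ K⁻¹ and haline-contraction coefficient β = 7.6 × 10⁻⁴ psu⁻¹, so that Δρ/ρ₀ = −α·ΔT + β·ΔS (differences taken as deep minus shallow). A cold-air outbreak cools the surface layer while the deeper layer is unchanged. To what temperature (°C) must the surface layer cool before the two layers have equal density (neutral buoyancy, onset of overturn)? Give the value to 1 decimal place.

4.8 °C

Neutral buoyancy requires Δρ = 0, i.e. −α(T_deep − T_surf′) + β(S_deep − S_surf) = 0.
T_surf′ = T_deep − (β/α)·ΔS = 2.6 − (7.6 × 10⁻⁴/2.2 × 10⁻⁴)·(-0.64) = 4.811 °C.
Cooling required: 5.5 − (4.811) = 0.689 °C.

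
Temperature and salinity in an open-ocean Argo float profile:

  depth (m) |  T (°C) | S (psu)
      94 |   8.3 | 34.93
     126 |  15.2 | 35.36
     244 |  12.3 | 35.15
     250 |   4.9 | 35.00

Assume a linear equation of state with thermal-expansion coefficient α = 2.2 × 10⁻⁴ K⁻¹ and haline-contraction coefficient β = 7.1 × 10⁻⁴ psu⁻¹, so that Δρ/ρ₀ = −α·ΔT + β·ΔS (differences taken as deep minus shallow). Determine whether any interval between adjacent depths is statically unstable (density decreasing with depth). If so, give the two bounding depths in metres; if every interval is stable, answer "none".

94–126 m

Evaluate Δρ/ρ₀ = −αΔT + βΔS across each adjacent pair:
  94–126 m: −αΔT+βΔS = −(2.2 × 10⁻⁴)(+6.9)+(7.1 × 10⁻⁴)(+0.43) = -1.2 × 10⁻³ → UNSTABLE
  126–244 m: −αΔT+βΔS = −(2.2 × 10⁻⁴)(-2.9)+(7.1 × 10⁻⁴)(-0.21) = 4.9 × 10⁻⁴ → stable
  244–250 m: −αΔT+βΔS = −(2.2 × 10⁻⁴)(-7.4)+(7.1 × 10⁻⁴)(-0.15) = 1.5 × 10⁻³ → stable
The 94–126 m interval has Δρ < 0: lighter water underlies denser water.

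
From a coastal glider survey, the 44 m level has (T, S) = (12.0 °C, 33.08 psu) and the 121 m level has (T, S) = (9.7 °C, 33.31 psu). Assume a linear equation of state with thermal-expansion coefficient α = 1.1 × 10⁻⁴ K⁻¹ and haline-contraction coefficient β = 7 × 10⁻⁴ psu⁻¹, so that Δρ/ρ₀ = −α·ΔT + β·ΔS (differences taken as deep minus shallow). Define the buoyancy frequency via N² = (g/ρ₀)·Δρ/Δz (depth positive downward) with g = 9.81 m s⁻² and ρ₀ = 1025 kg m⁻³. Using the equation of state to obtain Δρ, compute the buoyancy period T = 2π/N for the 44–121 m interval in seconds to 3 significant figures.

ΔT = -2.3 K, ΔS = +0.23 psu (deep − shallow).
Δρ/ρ₀ = −αΔT + βΔS = 2.53 × 10⁻⁴ + 1.61 × 10⁻⁴ = 4.14 × 10⁻⁴, so Δρ ≈ 0.4244 kg m⁻³.
N² = (g/ρ₀)·Δρ/Δz = g·(Δρ/ρ₀)/Δz = 9.81 × 4.14 × 10⁻⁴ / 77 = 5.2745 × 10⁻⁵ s⁻².
N = √(5.2745 × 10⁻⁵) = 7.2626 × 10⁻³ rad s⁻¹ → T = 2π/N = 865.14 s ≈ 865 s.

865 s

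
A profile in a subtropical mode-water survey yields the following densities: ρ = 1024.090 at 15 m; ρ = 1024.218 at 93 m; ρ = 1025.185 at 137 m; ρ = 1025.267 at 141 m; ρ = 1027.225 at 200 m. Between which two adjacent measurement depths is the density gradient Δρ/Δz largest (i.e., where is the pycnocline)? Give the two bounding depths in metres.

Compute the density gradient over each adjacent pair:
  15–93 m: Δρ/Δz = 0.128/78 = 1.6 × 10⁻³ kg m⁻⁴
  93–137 m: Δρ/Δz = 0.967/44 = 0.022 kg m⁻⁴
  137–141 m: Δρ/Δz = 0.082/4 = 0.021 kg m⁻⁴
  141–200 m: Δρ/Δz = 1.958/59 = 0.033 kg m⁻⁴
The largest gradient is in the 141–200 m interval — the pycnocline.

141–200 m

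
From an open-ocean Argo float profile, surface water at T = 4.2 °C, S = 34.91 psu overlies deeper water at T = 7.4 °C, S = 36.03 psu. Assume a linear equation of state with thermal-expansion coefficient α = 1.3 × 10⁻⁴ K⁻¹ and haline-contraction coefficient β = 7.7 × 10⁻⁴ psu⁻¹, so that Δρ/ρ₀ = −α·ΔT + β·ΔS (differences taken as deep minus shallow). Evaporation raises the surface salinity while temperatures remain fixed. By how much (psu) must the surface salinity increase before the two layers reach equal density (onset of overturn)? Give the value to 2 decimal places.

0.58 psu

Neutral buoyancy requires −α(T_deep − T_surf) + β(S_deep − S_surf′) = 0.
S_surf′ = S_deep − (α/β)·ΔT = 36.03 − (1.3 × 10⁻⁴/7.7 × 10⁻⁴)·(+3.2) = 35.4897 psu.
Increase required: 35.4897 − 34.91 = 0.5797 psu.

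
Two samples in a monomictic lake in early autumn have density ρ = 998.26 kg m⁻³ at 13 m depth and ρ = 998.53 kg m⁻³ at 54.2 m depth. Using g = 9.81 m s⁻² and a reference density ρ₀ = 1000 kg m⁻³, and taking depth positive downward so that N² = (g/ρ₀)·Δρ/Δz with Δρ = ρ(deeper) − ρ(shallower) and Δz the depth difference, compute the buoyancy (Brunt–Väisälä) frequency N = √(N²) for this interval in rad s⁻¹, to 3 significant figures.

8.02 × 10⁻³ rad s⁻¹

Δρ = 998.53 − 998.26 = 0.27 kg m⁻³ over Δz = 54.2 − 13 = 41.2 m.
N² = (9.81/1000) × (0.27/41.2) = 6.4289 × 10⁻⁵ s⁻².
N = √(6.4289 × 10⁻⁵) = 8.0180 × 10⁻³ rad s⁻¹ ≈ 8.02 × 10⁻³ rad s⁻¹.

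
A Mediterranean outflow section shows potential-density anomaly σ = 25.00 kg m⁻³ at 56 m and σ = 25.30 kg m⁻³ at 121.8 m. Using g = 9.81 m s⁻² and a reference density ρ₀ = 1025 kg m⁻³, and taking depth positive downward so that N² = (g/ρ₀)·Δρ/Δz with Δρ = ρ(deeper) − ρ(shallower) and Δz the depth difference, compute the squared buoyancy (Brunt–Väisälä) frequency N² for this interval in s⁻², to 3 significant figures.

Δρ = 1025.30 − 1025.00 = 0.30 kg m⁻³ over Δz = 121.8 − 56 = 65.8 m.
N² = (9.81/1025) × (0.30/65.8) = 4.3636 × 10⁻⁵ s⁻² ≈ 4.36 × 10⁻⁵ s⁻².

4.36 × 10⁻⁵ s⁻²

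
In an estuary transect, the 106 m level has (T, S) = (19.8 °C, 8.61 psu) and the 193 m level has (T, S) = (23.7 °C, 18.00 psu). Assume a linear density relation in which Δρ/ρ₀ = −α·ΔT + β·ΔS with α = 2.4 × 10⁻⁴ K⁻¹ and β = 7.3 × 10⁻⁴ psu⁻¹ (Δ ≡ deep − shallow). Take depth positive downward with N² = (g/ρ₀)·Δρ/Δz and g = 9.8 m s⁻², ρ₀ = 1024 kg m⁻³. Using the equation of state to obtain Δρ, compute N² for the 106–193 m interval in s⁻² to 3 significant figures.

6.67 × 10⁻⁴ s⁻²

ΔT = +3.9 K, ΔS = +9.39 psu (deep − shallow).
Δρ/ρ₀ = −αΔT + βΔS = -9.36 × 10⁻⁴ + 6.8547 × 10⁻³ = 5.9187 × 10⁻³, so Δρ ≈ 6.061 kg m⁻³.
N² = (g/ρ₀)·Δρ/Δz = g·(Δρ/ρ₀)/Δz = 9.8 × 5.9187 × 10⁻³ / 87 = 6.6670 × 10⁻⁴ s⁻² ≈ 6.67 × 10⁻⁴ s⁻².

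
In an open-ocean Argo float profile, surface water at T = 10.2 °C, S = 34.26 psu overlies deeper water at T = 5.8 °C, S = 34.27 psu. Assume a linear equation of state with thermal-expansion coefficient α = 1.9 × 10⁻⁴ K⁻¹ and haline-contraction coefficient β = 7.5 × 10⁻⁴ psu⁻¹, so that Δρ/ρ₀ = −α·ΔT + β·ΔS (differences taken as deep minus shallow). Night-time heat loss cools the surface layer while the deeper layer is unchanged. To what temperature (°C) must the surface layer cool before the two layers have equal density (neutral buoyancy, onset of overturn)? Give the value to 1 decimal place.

5.8 °C

Neutral buoyancy requires Δρ = 0, i.e. −α(T_deep − T_surf′) + β(S_deep − S_surf) = 0.
T_surf′ = T_deep − (β/α)·ΔS = 5.8 − (7.5 × 10⁻⁴/1.9 × 10⁻⁴)·(+0.01) = 5.761 °C.
Cooling required: 10.2 − (5.761) = 4.439 °C.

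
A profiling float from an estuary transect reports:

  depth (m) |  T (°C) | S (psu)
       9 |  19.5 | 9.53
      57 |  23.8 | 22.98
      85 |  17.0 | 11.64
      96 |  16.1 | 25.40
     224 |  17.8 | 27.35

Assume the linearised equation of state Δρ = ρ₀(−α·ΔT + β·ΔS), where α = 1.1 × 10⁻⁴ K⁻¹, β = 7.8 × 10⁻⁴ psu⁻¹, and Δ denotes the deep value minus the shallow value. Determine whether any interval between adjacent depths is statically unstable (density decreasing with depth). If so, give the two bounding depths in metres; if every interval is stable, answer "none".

Evaluate Δρ/ρ₀ = −αΔT + βΔS across each adjacent pair:
  9–57 m: −αΔT+βΔS = −(1.1 × 10⁻⁴)(+4.3)+(7.8 × 10⁻⁴)(+13.45) = 0.010 → stable
  57–85 m: −αΔT+βΔS = −(1.1 × 10⁻⁴)(-6.8)+(7.8 × 10⁻⁴)(-11.34) = -8.1 × 10⁻³ → UNSTABLE
  85–96 m: −αΔT+βΔS = −(1.1 × 10⁻⁴)(-0.9)+(7.8 × 10⁻⁴)(+13.76) = 0.011 → stable
  96–224 m: −αΔT+βΔS = −(1.1 × 10⁻⁴)(+1.7)+(7.8 × 10⁻⁴)(+1.95) = 1.3 × 10⁻³ → stable
The 57–85 m interval has Δρ < 0: lighter water underlies denser water.

57–85 m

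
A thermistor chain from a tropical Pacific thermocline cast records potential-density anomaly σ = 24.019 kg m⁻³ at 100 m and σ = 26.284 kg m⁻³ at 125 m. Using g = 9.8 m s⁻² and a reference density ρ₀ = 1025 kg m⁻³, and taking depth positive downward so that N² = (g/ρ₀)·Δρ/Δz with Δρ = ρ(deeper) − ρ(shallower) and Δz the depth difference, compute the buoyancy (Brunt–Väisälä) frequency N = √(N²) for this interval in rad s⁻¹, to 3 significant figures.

0.0294 rad s⁻¹

Δρ = 1026.284 − 1024.019 = 2.265 kg m⁻³ over Δz = 125 − 100 = 25 m.
N² = (9.8/1025) × (2.265/25) = 8.6622 × 10⁻⁴ s⁻².
N = √(8.6622 × 10⁻⁴) = 0.029432 rad s⁻¹ ≈ 0.0294 rad s⁻¹.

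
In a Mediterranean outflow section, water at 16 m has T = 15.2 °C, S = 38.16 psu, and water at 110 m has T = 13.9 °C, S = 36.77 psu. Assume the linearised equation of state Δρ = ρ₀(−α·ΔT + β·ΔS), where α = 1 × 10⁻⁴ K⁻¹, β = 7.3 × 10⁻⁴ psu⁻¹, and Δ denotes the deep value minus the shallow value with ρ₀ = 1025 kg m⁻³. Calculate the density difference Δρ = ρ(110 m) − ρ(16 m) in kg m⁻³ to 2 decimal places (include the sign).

ΔT = -1.3 K, ΔS = -1.39 psu (deep − shallow).
Δρ/ρ₀ = −(1 × 10⁻⁴)(-1.3) + (7.3 × 10⁻⁴)(-1.39) = -8.847 × 10⁻⁴.
Δρ = 1025 × (-8.847 × 10⁻⁴) = -0.91 kg m⁻³.
Negative Δρ: lighter below, statically unstable.

-0.91 kg m⁻³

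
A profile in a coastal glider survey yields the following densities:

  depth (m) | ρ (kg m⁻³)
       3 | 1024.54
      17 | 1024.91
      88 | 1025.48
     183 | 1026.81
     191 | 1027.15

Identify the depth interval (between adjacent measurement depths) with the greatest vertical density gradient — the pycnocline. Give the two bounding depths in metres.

183–191 m

Compute the density gradient over each adjacent pair:
  3–17 m: Δρ/Δz = 0.37/14 = 0.026 kg m⁻⁴
  17–88 m: Δρ/Δz = 0.57/71 = 8.0 × 10⁻³ kg m⁻⁴
  88–183 m: Δρ/Δz = 1.33/95 = 0.014 kg m⁻⁴
  183–191 m: Δρ/Δz = 0.34/8 = 0.043 kg m⁻⁴
The largest gradient is in the 183–191 m interval — the pycnocline.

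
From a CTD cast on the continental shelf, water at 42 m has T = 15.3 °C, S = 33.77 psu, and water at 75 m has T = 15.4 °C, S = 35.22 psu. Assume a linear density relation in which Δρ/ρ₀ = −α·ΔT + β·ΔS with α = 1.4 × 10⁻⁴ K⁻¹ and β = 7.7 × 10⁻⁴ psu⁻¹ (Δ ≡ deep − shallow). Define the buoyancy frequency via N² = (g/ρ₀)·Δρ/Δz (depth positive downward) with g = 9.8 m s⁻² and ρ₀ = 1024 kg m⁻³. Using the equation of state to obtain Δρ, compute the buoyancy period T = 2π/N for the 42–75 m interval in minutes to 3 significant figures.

5.79 min

ΔT = +0.1 K, ΔS = +1.45 psu (deep − shallow).
Δρ/ρ₀ = −αΔT + βΔS = -1.40 × 10⁻⁵ + 1.1165 × 10⁻³ = 1.1025 × 10⁻³, so Δρ ≈ 1.129 kg m⁻³.
N² = (g/ρ₀)·Δρ/Δz = g·(Δρ/ρ₀)/Δz = 9.8 × 1.1025 × 10⁻³ / 33 = 3.2741 × 10⁻⁴ s⁻².
N = √(3.2741 × 10⁻⁴) = 0.018094 rad s⁻¹ → T = 2π/N = 347.25 s = 5.7875 min ≈ 5.79 min.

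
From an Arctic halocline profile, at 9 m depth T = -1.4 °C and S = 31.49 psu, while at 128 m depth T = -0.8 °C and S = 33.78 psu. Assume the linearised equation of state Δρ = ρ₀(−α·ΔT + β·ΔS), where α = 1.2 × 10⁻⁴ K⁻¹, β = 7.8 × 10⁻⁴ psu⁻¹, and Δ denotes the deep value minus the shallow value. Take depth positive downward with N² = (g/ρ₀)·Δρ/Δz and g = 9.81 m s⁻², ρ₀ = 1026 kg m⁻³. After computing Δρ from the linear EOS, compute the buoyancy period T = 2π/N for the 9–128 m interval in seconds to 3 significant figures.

529 s

ΔT = +0.6 K, ΔS = +2.29 psu (deep − shallow).
Δρ/ρ₀ = −αΔT + βΔS = -7.20 × 10⁻⁵ + 1.7862 × 10⁻³ = 1.7142 × 10⁻³, so Δρ ≈ 1.759 kg m⁻³.
N² = (g/ρ₀)·Δρ/Δz = g·(Δρ/ρ₀)/Δz = 9.81 × 1.7142 × 10⁻³ / 119 = 1.4131 × 10⁻⁴ s⁻².
N = √(1.4131 × 10⁻⁴) = 0.011887 rad s⁻¹ → T = 2π/N = 528.58 s ≈ 529 s.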